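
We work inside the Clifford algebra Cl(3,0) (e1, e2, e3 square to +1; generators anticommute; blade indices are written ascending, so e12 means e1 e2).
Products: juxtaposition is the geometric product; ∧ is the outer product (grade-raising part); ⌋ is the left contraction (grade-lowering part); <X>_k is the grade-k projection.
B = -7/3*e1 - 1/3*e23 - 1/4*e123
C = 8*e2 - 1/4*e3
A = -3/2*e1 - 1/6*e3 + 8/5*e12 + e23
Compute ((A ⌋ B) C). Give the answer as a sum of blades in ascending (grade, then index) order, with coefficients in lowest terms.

step 1: 23/6 + 1/4*e1 - 1/18*e2 + 2/5*e3 + 1/24*e12 + 3/8*e23
step 2: -49/90 + 1/3*e1 + 2935/96*e2 - 95/24*e3 + 2*e12 - 1/16*e13 - 1147/360*e23 - 1/96*e123
Answer: -49/90 + 1/3*e1 + 2935/96*e2 - 95/24*e3 + 2*e12 - 1/16*e13 - 1147/360*e23 - 1/96*e123


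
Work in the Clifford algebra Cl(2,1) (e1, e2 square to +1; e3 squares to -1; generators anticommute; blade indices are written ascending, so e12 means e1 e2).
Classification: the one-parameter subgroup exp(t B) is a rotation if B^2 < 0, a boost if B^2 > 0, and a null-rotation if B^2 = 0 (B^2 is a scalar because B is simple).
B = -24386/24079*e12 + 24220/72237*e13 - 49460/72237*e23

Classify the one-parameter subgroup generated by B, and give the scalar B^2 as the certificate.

B^2 term by term: the squares give (-24386/24079)^2*(e12)^2 + (24220/72237)^2*(e13)^2 + (-49460/72237)^2*(e23)^2 = 594676996/579798241*(-1) + 586608400/5218184169*(+1) + 2446291600/5218184169*(+1) = -4/9 (each basis 2-blade squares to minus the product of its generators' squares); cross terms between blades sharing an index anticommute and cancel. So B^2 = -4/9.
Answer: rotation, certificate B^2 = -4/9. Why this suffices: the scalar -4/9 survives any versor conjugation, so its sign alone determines the class however B is presented.


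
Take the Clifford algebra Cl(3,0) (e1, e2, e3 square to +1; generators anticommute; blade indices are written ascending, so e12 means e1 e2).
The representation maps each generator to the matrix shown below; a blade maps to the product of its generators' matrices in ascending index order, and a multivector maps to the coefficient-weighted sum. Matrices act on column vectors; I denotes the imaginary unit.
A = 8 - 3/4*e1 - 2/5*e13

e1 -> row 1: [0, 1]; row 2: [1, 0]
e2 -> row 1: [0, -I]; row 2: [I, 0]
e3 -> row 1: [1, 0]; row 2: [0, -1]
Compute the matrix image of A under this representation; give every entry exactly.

Bivector images (products of the table entries): rho(e13) = rho(e1)rho(e3) = row 1: [0, -1]; row 2: [1, 0].
M = (8)*1 + (-3/4)*rho(e1) + (-2/5)*rho(e13), summed entrywise (1 is the identity matrix):
Answer: row 1: [8, -7/20]; row 2: [-23/20, 8]


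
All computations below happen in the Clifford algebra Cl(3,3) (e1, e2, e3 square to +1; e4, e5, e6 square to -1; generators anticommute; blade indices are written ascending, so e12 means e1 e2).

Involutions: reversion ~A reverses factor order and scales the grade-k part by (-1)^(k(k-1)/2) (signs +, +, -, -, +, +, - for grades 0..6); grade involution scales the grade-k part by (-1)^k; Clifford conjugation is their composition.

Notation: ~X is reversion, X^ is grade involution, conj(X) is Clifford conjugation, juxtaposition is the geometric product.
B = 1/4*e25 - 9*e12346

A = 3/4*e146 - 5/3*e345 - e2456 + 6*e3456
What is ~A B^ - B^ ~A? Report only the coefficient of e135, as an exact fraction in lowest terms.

first term: 27/4*e23 + 1/4*e46 - 54*e125 - 9*e135 + 5/12*e234 + 15*e1256 + 3/2*e2346 + 3/16*e12456
second term: 27/4*e23 + 1/4*e46 + 54*e125 + 9*e135 - 5/12*e234 - 15*e1256 - 3/2*e2346 + 3/16*e12456
Answer: -18


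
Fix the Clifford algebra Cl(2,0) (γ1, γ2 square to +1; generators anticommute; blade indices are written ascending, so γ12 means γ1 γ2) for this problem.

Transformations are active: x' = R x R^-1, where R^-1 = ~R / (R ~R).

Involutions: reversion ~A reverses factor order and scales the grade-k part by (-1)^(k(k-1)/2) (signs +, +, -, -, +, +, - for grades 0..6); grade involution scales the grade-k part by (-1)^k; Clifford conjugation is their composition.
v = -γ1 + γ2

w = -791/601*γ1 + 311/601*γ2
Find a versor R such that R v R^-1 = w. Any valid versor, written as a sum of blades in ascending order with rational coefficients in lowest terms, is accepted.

Equal squares first: v^2 = w^2 = 2. Then v + w = -1392/601*γ1 + 912/601*γ2 is a versor taking v to w, provided it is invertible.
Answer: -1392/601*γ1 + 912/601*γ2


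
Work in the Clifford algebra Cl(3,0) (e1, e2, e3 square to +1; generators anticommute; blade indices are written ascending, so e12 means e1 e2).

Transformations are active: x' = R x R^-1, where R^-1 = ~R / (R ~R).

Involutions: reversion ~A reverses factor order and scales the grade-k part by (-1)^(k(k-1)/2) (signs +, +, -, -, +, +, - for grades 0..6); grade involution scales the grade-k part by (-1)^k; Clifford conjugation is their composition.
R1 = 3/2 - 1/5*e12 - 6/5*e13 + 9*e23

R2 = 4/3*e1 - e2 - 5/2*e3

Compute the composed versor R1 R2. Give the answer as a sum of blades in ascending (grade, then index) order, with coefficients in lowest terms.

Distribute over the terms of R2 (each basis-blade product reordered to ascending indices, repeated generators contracted through their squares):
R1 (4/3*e1) = 2*e1 + 4/15*e2 + 8/5*e3 + 12*e123
R1 (-e2) = 1/5*e1 - 3/2*e2 + 9*e3 - 6/5*e123
R1 (-5/2*e3) = 3*e1 - 45/2*e2 - 15/4*e3 + 1/2*e123
Summing the partial products and collecting blades:
Answer: 26/5*e1 - 356/15*e2 + 137/20*e3 + 113/10*e123


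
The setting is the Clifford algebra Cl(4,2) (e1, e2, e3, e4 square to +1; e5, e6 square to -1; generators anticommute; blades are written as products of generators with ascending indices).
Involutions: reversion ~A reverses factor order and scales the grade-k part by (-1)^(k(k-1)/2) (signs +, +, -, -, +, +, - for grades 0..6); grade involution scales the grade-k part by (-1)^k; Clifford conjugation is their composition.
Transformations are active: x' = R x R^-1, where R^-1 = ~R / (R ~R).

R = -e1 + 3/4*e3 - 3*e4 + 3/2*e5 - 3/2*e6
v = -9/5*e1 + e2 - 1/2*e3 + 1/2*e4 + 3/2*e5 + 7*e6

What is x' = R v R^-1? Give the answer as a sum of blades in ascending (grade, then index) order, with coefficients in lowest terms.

~R = -e1 + 3/4*e3 - 3*e4 + 3/2*e5 - 3/2*e6, and R ~R = 97/16, so R^-1 = ~R / (97/16).
R v = 327/40 - e1 e2 + 37/20*e1 e3 - 59/10*e1 e4 + 6/5*e1 e5 - 97/10*e1 e6 - 3/4*e2 e3 + 3*e2 e4 - 3/2*e2 e5 + 3/2*e2 e6 - 9/8*e3 e4 + 15/8*e3 e5 + 9/2*e3 e6 - 21/4*e4 e5 - 81/4*e4 e6 + 51/4*e5 e6
Answer: -87/97*e1 - e2 + 2447/970*e3 - 8333/970*e4 + 2469/970*e5 - 5357/485*e6


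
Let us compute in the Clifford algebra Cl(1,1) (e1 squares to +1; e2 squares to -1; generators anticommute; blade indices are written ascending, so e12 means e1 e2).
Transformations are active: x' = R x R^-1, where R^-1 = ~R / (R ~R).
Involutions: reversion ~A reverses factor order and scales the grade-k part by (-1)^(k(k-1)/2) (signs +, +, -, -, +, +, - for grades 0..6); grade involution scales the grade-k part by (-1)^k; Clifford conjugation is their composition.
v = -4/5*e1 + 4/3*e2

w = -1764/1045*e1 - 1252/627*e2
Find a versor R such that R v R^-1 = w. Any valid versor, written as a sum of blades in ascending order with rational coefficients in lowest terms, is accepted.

A norm check does it: q(v) = q(w) = -256/225, hence R = v + w = -520/209*e1 - 416/627*e2 realises the map — parallel part kept, (v - w)/2 negated, v carried to w.
Answer: -520/209*e1 - 416/627*e2


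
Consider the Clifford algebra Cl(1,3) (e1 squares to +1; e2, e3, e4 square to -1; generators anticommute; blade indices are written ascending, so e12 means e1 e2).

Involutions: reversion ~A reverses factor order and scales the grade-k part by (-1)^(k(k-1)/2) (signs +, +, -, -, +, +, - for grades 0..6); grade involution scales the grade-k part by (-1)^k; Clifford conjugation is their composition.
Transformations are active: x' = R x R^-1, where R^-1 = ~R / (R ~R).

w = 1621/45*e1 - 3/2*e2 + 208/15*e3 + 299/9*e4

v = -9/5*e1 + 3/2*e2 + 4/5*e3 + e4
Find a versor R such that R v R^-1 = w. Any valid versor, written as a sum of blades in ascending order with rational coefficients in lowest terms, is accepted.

R = v + w = 308/9*e1 + 44/3*e3 + 308/9*e4 works: the equal norms (-13/20) guarantee its sandwich swaps v into w.
Answer: 308/9*e1 + 44/3*e3 + 308/9*e4


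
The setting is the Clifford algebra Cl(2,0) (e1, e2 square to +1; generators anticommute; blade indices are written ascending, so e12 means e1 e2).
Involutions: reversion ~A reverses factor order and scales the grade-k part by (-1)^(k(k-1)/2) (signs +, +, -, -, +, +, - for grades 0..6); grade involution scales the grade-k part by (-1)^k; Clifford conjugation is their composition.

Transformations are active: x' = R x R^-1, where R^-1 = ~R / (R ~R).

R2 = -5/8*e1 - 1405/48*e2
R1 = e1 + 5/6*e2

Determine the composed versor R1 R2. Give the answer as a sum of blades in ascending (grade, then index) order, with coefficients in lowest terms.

Distribute over the terms of R1 (each basis-blade product reordered to ascending indices, repeated generators contracted through their squares):
(e1) R2 = -5/8 - 1405/48*e12
(5/6*e2) R2 = -7025/288 + 25/48*e12
Summing the partial products and collecting blades:
Answer: -7205/288 - 115/4*e12


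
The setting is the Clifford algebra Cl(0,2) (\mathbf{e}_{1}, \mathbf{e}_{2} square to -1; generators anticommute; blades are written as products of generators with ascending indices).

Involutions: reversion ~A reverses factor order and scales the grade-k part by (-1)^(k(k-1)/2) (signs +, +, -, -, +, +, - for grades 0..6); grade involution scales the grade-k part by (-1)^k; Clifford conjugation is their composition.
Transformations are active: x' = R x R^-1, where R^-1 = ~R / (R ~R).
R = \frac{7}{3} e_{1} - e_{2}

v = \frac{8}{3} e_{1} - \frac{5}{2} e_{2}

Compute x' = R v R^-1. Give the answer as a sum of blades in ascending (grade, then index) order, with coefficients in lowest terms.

~R = \frac{7}{3} e_{1} - e_{2}, and R ~R = -\frac{58}{9}, so R^-1 = ~R / (-\frac{58}{9}).
R v = -\frac{157}{18} - \frac{19}{6} e_{1} e_{2}
Answer: \frac{635}{174} e_{1} - \frac{6}{29} e_{2}


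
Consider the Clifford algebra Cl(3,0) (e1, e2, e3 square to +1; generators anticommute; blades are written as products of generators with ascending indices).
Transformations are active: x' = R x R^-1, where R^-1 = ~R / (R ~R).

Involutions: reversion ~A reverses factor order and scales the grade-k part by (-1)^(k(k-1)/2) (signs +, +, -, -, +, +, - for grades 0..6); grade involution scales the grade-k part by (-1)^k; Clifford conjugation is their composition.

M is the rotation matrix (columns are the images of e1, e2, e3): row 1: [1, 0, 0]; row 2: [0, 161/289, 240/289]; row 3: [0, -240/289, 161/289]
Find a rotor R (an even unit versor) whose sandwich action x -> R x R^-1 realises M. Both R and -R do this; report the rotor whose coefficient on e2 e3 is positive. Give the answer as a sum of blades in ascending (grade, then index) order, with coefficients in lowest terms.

Method: write R = a + b12*e1 e2 + b13*e1 e3 + b23*e2 e3 with a^2 + b12^2 + b13^2 + b23^2 = 1 (so R^-1 = ~R). Expanding the columns R e_j ~R gives tr M = 4a^2 - 1 and, from the antisymmetric part, M21 - M12 = -4a*b12, M13 - M31 = 4a*b13, M32 - M23 = -4a*b23.
Here tr M = 611/289, so a^2 = (1 + tr M)/4 = 225/289 and a = ±15/17. Taking a = 15/17: M21 - M12 = 0, M13 - M31 = 0, M32 - M23 = -480/289, giving b12 = 0, b13 = 0, b23 = 8/17, i.e. R = 15/17 + 8/17*e2 e3.
Its e2 e3 coefficient is already positive.
Answer: 15/17 + 8/17*e2 e3. Note: both R and -R realise this M (trace 611/289); the covering map identifies them, and the e2 e3-coefficient sign is the tie-breaker.


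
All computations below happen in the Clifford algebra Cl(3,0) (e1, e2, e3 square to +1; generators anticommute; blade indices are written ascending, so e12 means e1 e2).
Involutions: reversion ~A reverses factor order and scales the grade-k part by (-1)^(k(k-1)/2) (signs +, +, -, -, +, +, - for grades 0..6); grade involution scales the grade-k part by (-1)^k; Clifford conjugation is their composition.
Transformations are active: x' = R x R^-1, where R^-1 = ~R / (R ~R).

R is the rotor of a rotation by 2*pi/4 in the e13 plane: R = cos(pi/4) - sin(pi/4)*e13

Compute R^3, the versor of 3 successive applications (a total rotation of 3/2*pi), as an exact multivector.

The rotor phase is half the rotation angle and phases add under composition, so 3 steps in the e13 plane accumulate phase 3*(pi/4) = 3*pi/4: R^3 = cos(3*pi/4) - sin(3*pi/4)*e13.
cos(3*pi/4) = -sqrt(2)/2 and sin(3*pi/4) = sqrt(2)/2, so R^3 = -sqrt(2)/2 - sqrt(2)/2*e13. The net rotation is 3/2*pi; the rotor keeps the half-angle phase exactly.
Answer: -sqrt(2)/2 - sqrt(2)/2*e13


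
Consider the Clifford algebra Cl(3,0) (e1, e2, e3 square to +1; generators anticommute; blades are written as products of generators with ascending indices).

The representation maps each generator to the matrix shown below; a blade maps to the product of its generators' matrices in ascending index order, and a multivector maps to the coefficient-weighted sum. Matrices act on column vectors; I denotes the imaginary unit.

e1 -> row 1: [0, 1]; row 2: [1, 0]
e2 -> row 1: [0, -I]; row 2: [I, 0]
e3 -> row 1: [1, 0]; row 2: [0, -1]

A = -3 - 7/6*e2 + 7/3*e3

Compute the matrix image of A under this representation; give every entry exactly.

M = (-3)*1 + (-7/6)*rho(e2) + (7/3)*rho(e3), summed entrywise (1 is the identity matrix):
Answer: row 1: [-2/3, 7*I/6]; row 2: [-7*I/6, -16/3]


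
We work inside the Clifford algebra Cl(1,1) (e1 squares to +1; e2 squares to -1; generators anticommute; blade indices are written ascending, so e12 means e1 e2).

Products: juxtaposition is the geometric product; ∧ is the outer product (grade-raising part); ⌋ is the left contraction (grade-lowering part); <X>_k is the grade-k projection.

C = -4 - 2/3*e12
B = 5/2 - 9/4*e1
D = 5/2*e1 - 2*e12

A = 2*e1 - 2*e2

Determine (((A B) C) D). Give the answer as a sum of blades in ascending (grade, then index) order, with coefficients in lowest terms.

step 1: -9/2 + 5*e1 - 5*e2 - 9/2*e12
step 2: 21 - 50/3*e1 + 50/3*e2 + 21*e12
step 3: -251/3 + 115/6*e1 - 115/6*e2 - 251/3*e12
Answer: -251/3 + 115/6*e1 - 115/6*e2 - 251/3*e12


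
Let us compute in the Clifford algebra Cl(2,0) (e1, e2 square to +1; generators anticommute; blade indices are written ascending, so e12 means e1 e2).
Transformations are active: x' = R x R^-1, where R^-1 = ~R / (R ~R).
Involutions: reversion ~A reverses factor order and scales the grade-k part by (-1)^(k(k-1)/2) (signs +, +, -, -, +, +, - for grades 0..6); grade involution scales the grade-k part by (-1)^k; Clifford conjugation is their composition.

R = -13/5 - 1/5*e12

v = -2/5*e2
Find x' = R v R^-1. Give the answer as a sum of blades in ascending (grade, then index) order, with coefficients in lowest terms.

~R = -13/5 + 1/5*e12, and R ~R = 34/5, so R^-1 = ~R / (34/5).
R v = 2/25*e1 + 26/25*e2
Answer: -26/425*e1 - 168/425*e2


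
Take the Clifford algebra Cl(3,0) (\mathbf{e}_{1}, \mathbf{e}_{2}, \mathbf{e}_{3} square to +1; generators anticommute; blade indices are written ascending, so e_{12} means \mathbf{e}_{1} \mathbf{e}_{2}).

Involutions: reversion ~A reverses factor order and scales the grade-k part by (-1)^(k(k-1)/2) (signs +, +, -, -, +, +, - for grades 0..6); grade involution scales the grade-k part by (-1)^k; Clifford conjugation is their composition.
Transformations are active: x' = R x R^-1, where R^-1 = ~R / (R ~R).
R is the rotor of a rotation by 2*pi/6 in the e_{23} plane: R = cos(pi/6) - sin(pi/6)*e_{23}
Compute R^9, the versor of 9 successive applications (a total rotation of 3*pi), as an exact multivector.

Rotor phase runs at HALF the rotation angle; powers of one rotor simply add phase, so after 9 steps in e_{23} the phase is 9*pi/6 = \frac{3 \pi}{2} and R^9 = cos(\frac{3 \pi}{2}) - sin(\frac{3 \pi}{2})*e_{23}.
cos(\frac{3 \pi}{2}) = 0 and sin(\frac{3 \pi}{2}) = -1, so R^9 = e_{23}. The net rotation is 1*pi (after discarding 1 full turn, each of which contributes a factor -1 to the rotor); the rotor keeps the half-angle phase exactly.
Answer: e_{23}


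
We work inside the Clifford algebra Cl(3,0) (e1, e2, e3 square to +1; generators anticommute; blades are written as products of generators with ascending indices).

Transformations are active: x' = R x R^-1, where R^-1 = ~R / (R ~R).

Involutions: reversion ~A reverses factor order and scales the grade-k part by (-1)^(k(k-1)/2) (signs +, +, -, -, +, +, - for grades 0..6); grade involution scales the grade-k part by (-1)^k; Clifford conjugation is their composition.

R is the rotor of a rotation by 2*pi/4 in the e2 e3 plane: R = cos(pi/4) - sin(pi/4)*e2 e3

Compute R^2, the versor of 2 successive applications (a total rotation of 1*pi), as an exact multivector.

Rotor phase runs at HALF the rotation angle; powers of one rotor simply add phase, so after 2 steps in e2 e3 the phase is 2*pi/4 = pi/2 and R^2 = cos(pi/2) - sin(pi/2)*e2 e3.
cos(pi/2) = 0 and sin(pi/2) = 1, so R^2 = -e2 e3. The net rotation is 1*pi; the rotor keeps the half-angle phase exactly.
Answer: -e2 e3


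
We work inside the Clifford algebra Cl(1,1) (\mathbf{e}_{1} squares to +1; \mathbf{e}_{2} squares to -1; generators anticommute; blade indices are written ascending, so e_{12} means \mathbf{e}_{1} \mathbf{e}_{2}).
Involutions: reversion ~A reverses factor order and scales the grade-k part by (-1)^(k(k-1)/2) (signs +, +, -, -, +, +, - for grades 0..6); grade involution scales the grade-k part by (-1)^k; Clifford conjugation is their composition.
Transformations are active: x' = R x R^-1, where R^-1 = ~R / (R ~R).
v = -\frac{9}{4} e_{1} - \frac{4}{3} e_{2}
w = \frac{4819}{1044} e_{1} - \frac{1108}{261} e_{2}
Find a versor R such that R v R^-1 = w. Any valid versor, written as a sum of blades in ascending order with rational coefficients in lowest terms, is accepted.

Sketch: the shared square \frac{473}{144} makes R = v + w = \frac{1235}{522} e_{1} - \frac{1456}{261} e_{2} the natural versor; its sandwich fixes that direction, negates (v - w)/2, and sends v to w.
Answer: \frac{1235}{522} e_{1} - \frac{1456}{261} e_{2}


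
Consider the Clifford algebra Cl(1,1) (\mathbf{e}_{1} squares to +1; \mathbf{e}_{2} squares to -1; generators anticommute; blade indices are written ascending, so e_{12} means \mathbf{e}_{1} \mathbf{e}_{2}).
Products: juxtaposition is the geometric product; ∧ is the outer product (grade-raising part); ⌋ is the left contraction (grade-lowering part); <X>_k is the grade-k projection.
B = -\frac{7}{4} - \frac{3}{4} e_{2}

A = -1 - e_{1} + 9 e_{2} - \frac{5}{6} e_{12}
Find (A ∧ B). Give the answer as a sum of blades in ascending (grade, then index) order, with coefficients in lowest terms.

step 1: \frac{7}{4} + \frac{7}{4} e_{1} - 15 e_{2} + \frac{53}{24} e_{12}
Answer: \frac{7}{4} + \frac{7}{4} e_{1} - 15 e_{2} + \frac{53}{24} e_{12}


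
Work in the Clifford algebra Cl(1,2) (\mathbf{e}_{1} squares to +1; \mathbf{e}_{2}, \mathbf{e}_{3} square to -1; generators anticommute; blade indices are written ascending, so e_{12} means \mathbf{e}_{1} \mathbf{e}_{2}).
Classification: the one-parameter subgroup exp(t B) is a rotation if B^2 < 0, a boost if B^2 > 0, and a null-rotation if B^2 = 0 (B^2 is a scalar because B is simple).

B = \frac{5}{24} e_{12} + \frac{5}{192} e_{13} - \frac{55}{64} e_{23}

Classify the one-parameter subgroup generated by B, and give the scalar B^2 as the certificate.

B^2 term by term: the squares give (\frac{5}{24})^2*(e_{12})^2 + (\frac{5}{192})^2*(e_{13})^2 + (-\frac{55}{64})^2*(e_{23})^2 = \frac{25}{576}*(+1) + \frac{25}{36864}*(+1) + \frac{3025}{4096}*(-1) = -\frac{25}{36} (each basis 2-blade squares to minus the product of its generators' squares); cross terms between blades sharing an index anticommute and cancel. So B^2 = -\frac{25}{36}.
Answer: rotation, certificate B^2 = -\frac{25}{36}. Why this suffices: the scalar -\frac{25}{36} survives any versor conjugation, so its sign alone determines the class however B is presented.


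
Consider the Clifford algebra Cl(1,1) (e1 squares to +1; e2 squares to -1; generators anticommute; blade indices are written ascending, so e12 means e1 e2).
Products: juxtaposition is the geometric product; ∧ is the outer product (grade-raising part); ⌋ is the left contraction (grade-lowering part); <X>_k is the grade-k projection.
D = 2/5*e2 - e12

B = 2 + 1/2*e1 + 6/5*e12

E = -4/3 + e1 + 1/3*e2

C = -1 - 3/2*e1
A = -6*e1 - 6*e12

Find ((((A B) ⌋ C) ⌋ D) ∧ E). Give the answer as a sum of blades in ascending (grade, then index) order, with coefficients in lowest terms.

step 1: -51/5 - 12*e1 - 21/5*e2 - 12*e12
step 2: 141/5 + 153/10*e1
step 3: -201/50*e2 - 141/5*e12
step 4: 134/25*e2 + 2081/50*e12
Answer: 134/25*e2 + 2081/50*e12


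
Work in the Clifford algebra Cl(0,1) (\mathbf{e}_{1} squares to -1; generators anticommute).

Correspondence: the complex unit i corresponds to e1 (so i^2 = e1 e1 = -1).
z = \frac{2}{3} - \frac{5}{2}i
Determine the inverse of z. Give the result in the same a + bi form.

In blades: z = \frac{2}{3} - \frac{5}{2} e_{1}.
With qbar = \frac{2}{3} + \frac{5}{2} e_{1} (scalar fixed, mapped units negated), z qbar = \frac{241}{36} (the sum of squared coefficients), so z^-1 = qbar / (\frac{241}{36}) = \frac{24}{241} + \frac{90}{241} e_{1}; translating back:
Answer: \frac{24}{241} + \frac{90}{241}i


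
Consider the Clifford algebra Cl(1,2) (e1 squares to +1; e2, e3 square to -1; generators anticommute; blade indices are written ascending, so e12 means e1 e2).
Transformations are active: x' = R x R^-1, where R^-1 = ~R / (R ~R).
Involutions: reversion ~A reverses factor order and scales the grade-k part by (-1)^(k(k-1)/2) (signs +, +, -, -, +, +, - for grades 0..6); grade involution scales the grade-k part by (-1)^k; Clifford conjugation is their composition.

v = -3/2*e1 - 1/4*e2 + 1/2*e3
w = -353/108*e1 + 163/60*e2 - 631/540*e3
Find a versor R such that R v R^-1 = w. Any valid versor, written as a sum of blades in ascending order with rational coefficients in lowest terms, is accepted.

A norm check does it: q(v) = q(w) = 31/16, hence R = v + w = -515/108*e1 + 37/15*e2 - 361/540*e3 realises the map — parallel part kept, (v - w)/2 negated, v carried to w.
Answer: -515/108*e1 + 37/15*e2 - 361/540*e3


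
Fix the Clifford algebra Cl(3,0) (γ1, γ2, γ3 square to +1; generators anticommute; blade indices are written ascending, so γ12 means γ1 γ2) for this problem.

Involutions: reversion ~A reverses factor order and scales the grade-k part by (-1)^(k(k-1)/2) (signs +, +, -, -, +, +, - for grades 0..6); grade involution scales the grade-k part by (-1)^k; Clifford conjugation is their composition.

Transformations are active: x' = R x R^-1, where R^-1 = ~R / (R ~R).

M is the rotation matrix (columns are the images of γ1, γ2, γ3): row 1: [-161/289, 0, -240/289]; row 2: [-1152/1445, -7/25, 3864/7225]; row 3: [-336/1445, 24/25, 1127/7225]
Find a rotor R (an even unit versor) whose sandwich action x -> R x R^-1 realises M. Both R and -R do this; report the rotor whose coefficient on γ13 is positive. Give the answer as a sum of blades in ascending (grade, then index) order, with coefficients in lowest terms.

Method: write R = a + b12*γ12 + b13*γ13 + b23*γ23 with a^2 + b12^2 + b13^2 + b23^2 = 1 (so R^-1 = ~R). Expanding the columns R e_j ~R gives tr M = 4a^2 - 1 and, from the antisymmetric part, M21 - M12 = -4a*b12, M13 - M31 = 4a*b13, M32 - M23 = -4a*b23.
Here tr M = -4921/7225, so a^2 = (1 + tr M)/4 = 576/7225 and a = ±24/85. Taking a = 24/85: M21 - M12 = -1152/1445, M13 - M31 = -864/1445, M32 - M23 = 3072/7225, giving b12 = 12/17, b13 = -9/17, b23 = -32/85, i.e. R = 24/85 + 12/17*γ12 - 9/17*γ13 - 32/85*γ23.
Its γ13 coefficient is negative, so report the other preimage -R.
Answer: -24/85 - 12/17*γ12 + 9/17*γ13 + 32/85*γ23. Note: both R and -R realise this M (trace -4921/7225); the covering map identifies them, and the γ13-coefficient sign is the tie-breaker.


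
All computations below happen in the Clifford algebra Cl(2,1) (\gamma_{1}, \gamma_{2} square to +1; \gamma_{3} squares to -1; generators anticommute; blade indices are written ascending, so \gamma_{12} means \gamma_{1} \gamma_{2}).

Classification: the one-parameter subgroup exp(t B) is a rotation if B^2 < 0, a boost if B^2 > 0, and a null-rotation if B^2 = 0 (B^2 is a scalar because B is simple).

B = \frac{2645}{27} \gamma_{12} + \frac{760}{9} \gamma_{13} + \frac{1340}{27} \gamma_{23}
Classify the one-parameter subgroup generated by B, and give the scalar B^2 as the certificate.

B^2 term by term: the squares give (\frac{2645}{27})^2*(\gamma_{12})^2 + (\frac{760}{9})^2*(\gamma_{13})^2 + (\frac{1340}{27})^2*(\gamma_{23})^2 = \frac{6996025}{729}*(-1) + \frac{577600}{81}*(+1) + \frac{1795600}{729}*(+1) = -\frac{25}{9} (each basis 2-blade squares to minus the product of its generators' squares); cross terms between blades sharing an index anticommute and cancel. So B^2 = -\frac{25}{9}.
Answer: rotation, certificate B^2 = -\frac{25}{9}. The scalar -\frac{25}{9} is the complete invariant here: its sign names the subgroup type.


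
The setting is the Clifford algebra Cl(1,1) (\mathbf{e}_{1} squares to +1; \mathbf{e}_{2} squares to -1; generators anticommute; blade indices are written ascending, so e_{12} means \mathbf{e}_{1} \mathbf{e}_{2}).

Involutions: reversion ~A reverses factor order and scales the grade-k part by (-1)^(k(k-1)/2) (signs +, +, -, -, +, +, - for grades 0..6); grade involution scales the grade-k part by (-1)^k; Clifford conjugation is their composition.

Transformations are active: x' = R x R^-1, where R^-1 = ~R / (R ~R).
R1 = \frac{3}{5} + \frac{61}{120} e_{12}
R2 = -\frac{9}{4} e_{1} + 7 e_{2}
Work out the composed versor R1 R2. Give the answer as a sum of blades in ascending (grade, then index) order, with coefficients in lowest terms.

Distribute over the terms of R1 (each basis-blade product reordered to ascending indices, repeated generators contracted through their squares):
(\frac{3}{5}) R2 = -\frac{27}{20} e_{1} + \frac{21}{5} e_{2}
(\frac{61}{120} e_{12}) R2 = -\frac{427}{120} e_{1} + \frac{183}{160} e_{2}
Summing the partial products and collecting blades:
Answer: -\frac{589}{120} e_{1} + \frac{171}{32} e_{2}


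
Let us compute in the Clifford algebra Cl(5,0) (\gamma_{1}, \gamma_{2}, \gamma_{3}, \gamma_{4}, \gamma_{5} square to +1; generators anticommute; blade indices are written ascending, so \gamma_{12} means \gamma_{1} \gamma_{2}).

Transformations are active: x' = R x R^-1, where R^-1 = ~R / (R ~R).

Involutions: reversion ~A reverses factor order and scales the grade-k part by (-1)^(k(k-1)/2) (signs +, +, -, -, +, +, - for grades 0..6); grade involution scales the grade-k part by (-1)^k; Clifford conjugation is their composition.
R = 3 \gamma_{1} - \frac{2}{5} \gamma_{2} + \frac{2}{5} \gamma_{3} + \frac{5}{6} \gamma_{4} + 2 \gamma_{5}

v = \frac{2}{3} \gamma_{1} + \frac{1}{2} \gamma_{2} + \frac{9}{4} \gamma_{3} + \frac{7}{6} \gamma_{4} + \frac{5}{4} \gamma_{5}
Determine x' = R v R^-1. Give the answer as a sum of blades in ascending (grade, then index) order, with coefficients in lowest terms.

~R = 3 \gamma_{1} - \frac{2}{5} \gamma_{2} + \frac{2}{5} \gamma_{3} + \frac{5}{6} \gamma_{4} + 2 \gamma_{5}, and R ~R = \frac{12613}{900}, so R^-1 = ~R / (\frac{12613}{900}).
R v = \frac{1111}{180} + \frac{53}{30} \gamma_{12} + \frac{389}{60} \gamma_{13} + \frac{53}{18} \gamma_{14} + \frac{29}{12} \gamma_{15} - \frac{11}{10} \gamma_{23} - \frac{53}{60} \gamma_{24} - \frac{3}{2} \gamma_{25} - \frac{169}{120} \gamma_{34} - 4 \gamma_{35} - \frac{31}{24} \gamma_{45}
Answer: \frac{74764}{37839} \gamma_{1} - \frac{21501}{25226} \gamma_{2} - \frac{95741}{50452} \gamma_{3} - \frac{32741}{75678} \gamma_{4} + \frac{25815}{50452} \gamma_{5}


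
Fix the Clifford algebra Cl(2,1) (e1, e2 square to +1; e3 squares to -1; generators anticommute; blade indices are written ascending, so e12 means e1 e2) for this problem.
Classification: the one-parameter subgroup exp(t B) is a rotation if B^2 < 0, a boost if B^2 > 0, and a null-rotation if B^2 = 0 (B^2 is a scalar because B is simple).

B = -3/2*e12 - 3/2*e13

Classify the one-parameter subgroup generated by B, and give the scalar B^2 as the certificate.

B^2 term by term: the squares give (-3/2)^2*(e12)^2 + (-3/2)^2*(e13)^2 = 9/4*(-1) + 9/4*(+1) = 0 (each basis 2-blade squares to minus the product of its generators' squares); cross terms between blades sharing an index anticommute and cancel. So B^2 = 0.
Answer: null-rotation, certificate B^2 = 0. One invariant decides it: the square 0 survives every conjugation, and its sign is exactly the classification.


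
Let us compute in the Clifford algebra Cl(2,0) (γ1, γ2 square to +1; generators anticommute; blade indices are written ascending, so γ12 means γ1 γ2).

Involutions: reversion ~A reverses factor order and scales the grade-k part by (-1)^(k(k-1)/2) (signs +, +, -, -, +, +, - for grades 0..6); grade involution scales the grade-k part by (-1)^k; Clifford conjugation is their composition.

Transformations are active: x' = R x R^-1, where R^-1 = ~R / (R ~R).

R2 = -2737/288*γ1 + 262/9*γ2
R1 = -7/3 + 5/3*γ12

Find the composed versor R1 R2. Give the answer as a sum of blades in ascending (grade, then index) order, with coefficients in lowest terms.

Distribute over the terms of R1 (each basis-blade product reordered to ascending indices, repeated generators contracted through their squares):
(-7/3) R2 = 19159/864*γ1 - 1834/27*γ2
(5/3*γ12) R2 = 1310/27*γ1 + 13685/864*γ2
Summing the partial products and collecting blades:
Answer: 61079/864*γ1 - 15001/288*γ2


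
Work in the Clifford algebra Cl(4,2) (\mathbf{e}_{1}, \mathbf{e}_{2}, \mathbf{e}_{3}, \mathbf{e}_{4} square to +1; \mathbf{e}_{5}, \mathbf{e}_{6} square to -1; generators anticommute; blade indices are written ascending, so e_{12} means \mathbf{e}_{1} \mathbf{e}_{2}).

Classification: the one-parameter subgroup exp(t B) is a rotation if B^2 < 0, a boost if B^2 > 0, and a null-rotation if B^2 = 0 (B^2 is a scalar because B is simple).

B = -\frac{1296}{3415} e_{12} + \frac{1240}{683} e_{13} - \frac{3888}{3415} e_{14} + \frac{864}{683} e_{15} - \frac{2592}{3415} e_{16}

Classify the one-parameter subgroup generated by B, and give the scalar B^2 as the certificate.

B^2 term by term: the squares give (-\frac{1296}{3415})^2*(e_{12})^2 + (\frac{1240}{683})^2*(e_{13})^2 + (-\frac{3888}{3415})^2*(e_{14})^2 + (\frac{864}{683})^2*(e_{15})^2 + (-\frac{2592}{3415})^2*(e_{16})^2 = \frac{1679616}{11662225}*(-1) + \frac{1537600}{466489}*(-1) + \frac{15116544}{11662225}*(-1) + \frac{746496}{466489}*(+1) + \frac{6718464}{11662225}*(+1) = -\frac{64}{25} (each basis 2-blade squares to minus the product of its generators' squares); cross terms between blades sharing an index anticommute and cancel. So B^2 = -\frac{64}{25}.
Answer: rotation, certificate B^2 = -\frac{64}{25}. The invariant at work: B^2 = -\frac{64}{25} is unchanged by conjugation, hence its sign classifies the subgroup whatever basis B is written in.


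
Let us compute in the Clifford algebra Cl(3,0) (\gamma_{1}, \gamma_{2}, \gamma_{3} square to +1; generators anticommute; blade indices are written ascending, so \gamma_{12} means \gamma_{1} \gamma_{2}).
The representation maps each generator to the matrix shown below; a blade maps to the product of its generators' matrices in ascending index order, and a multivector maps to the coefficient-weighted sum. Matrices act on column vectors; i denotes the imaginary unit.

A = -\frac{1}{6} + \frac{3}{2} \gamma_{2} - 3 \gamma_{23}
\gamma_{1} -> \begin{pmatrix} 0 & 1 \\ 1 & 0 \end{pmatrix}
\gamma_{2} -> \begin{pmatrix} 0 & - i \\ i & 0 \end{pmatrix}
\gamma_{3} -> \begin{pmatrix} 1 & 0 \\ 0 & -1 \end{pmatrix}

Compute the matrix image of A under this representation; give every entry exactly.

Bivector images (products of the table entries): rho(\gamma_{23}) = rho(\gamma_{2})rho(\gamma_{3}) = \begin{pmatrix} 0 & i \\ i & 0 \end{pmatrix}.
M = (-\frac{1}{6})*1 + (\frac{3}{2})*rho(\gamma_{2}) + (-3)*rho(\gamma_{23}), summed entrywise (1 is the identity matrix):
Answer: \begin{pmatrix} - \frac{1}{6} & - \frac{9 i}{2} \\ - \frac{3 i}{2} & - \frac{1}{6} \end{pmatrix}


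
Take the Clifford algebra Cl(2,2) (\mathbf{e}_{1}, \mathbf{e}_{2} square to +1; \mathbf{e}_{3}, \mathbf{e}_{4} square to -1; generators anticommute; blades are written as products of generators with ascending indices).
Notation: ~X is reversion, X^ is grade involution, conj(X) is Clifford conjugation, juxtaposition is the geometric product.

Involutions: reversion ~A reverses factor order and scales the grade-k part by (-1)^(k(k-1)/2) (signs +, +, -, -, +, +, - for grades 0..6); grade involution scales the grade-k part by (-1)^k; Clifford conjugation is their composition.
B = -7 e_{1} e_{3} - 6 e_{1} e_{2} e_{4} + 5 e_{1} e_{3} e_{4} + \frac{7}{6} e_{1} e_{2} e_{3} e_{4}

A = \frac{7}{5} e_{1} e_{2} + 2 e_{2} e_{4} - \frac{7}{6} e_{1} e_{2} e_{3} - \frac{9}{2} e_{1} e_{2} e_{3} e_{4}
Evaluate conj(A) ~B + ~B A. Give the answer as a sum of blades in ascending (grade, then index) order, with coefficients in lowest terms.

first term: -\frac{21}{4} - 12 e_{1} + \frac{92}{3} e_{2} - 27 e_{3} + \frac{1267}{180} e_{4} + \frac{7}{3} e_{1} e_{3} + \frac{49}{5} e_{2} e_{3} + \frac{77}{3} e_{2} e_{4} + \frac{259}{30} e_{3} e_{4} + 10 e_{1} e_{2} e_{3} - 7 e_{2} e_{3} e_{4} + 14 e_{1} e_{2} e_{3} e_{4}
second term: -\frac{21}{4} + 12 e_{1} - \frac{43}{3} e_{2} + 27 e_{3} - \frac{1267}{180} e_{4} - \frac{7}{3} e_{1} e_{3} + \frac{49}{5} e_{2} e_{3} + \frac{112}{3} e_{2} e_{4} - \frac{259}{30} e_{3} e_{4} + 10 e_{1} e_{2} e_{3} - 7 e_{2} e_{3} e_{4} - 14 e_{1} e_{2} e_{3} e_{4}
Answer: -\frac{21}{2} + \frac{49}{3} e_{2} + \frac{98}{5} e_{2} e_{3} + 63 e_{2} e_{4} + 20 e_{1} e_{2} e_{3} - 14 e_{2} e_{3} e_{4}


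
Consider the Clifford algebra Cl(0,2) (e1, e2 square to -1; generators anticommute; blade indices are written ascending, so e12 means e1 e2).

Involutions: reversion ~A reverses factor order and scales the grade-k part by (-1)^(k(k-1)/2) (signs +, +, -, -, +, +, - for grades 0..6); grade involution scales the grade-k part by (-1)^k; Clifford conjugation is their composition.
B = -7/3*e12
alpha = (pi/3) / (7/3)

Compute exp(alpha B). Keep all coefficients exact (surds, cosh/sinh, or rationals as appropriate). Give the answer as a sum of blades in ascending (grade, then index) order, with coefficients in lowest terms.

B^2 = (-7/3)^2*(e12)^2 = 49/9*(-1) = -49/9 (a basis 2-blade squares to minus the product of its generators' squares).
B^2 = -49/9 — the series telescopes trigonometrically here: l = 7/3, alpha*l = pi/3, so exp(alpha B) = cos(pi/3) + (sin(pi/3)/(7/3))*B = 1/2 + (3*sqrt(3)/14)*B.
Answer: 1/2 - sqrt(3)/2*e12


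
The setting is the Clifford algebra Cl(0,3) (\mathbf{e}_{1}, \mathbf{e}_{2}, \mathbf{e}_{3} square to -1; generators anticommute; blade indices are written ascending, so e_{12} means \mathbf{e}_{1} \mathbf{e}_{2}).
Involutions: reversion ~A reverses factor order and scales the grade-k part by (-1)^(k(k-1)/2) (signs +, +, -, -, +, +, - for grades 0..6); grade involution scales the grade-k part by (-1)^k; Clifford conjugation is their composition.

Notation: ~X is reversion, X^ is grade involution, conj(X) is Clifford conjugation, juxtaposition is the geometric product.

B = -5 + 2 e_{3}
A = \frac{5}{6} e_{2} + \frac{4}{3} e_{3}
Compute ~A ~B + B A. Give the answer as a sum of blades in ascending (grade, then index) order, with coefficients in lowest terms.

first term: -\frac{8}{3} - \frac{25}{6} e_{2} - \frac{20}{3} e_{3} + \frac{5}{3} e_{23}
second term: -\frac{8}{3} - \frac{25}{6} e_{2} - \frac{20}{3} e_{3} - \frac{5}{3} e_{23}
Answer: -\frac{16}{3} - \frac{25}{3} e_{2} - \frac{40}{3} e_{3}


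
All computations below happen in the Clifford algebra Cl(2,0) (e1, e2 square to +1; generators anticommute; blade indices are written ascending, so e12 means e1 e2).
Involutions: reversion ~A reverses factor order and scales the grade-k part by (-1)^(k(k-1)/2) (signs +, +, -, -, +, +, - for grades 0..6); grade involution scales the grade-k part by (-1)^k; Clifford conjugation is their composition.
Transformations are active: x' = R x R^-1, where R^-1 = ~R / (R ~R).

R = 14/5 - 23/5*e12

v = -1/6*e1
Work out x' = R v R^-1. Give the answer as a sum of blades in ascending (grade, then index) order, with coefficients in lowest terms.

~R = 14/5 + 23/5*e12, and R ~R = 29, so R^-1 = ~R / (29).
R v = -7/15*e1 - 23/30*e2
Answer: 111/1450*e1 - 322/2175*e2


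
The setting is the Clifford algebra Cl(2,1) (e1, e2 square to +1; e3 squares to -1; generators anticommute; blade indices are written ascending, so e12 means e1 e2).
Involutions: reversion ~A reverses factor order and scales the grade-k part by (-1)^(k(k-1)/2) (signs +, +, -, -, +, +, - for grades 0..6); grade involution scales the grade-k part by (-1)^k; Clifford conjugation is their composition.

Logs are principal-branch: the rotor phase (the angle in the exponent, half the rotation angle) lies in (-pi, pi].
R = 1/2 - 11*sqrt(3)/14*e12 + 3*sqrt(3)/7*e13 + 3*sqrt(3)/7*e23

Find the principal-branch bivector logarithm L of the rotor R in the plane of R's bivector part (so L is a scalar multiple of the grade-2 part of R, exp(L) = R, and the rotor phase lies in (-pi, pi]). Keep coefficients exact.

The scalar part of R is 1/2, and that scalar determines the rotor phase on the principal branch; recovering the unit plane as bivector-part over sine of the phase gives L = phase * plane.
Concretely: cos(phase) = 1/2 gives phase = ±pi/3, and since phase/sin(phase) is even the sign is immaterial: L = (phase/sin(phase)) * <R>_2 = (2*sqrt(3)*pi/9) * <R>_2.
Answer: -11*pi/21*e12 + 2*pi/7*e13 + 2*pi/7*e23


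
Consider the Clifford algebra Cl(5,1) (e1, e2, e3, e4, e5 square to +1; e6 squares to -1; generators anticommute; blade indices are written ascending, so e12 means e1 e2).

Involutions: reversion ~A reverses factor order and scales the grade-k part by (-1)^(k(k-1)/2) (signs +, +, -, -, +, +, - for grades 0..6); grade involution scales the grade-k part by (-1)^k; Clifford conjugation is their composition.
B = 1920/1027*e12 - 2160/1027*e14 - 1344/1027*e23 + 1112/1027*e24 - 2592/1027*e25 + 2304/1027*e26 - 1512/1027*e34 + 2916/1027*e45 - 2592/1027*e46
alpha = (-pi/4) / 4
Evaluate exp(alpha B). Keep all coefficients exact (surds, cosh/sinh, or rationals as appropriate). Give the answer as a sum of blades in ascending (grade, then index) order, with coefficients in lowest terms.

B^2 term by term: the squares give (1920/1027)^2*(e12)^2 + (-2160/1027)^2*(e14)^2 + (-1344/1027)^2*(e23)^2 + (1112/1027)^2*(e24)^2 + (-2592/1027)^2*(e25)^2 + (2304/1027)^2*(e26)^2 + (-1512/1027)^2*(e34)^2 + (2916/1027)^2*(e45)^2 + (-2592/1027)^2*(e46)^2 = 3686400/1054729*(-1) + 4665600/1054729*(-1) + 1806336/1054729*(-1) + 1236544/1054729*(-1) + 6718464/1054729*(-1) + 5308416/1054729*(+1) + 2286144/1054729*(-1) + 8503056/1054729*(-1) + 6718464/1054729*(+1) = -16 (each basis 2-blade squares to minus the product of its generators' squares); cross terms between blades sharing an index anticommute and cancel; the commuting (index-disjoint) pairs give grade-4 terms 2*c*c'*(blade product), which cancel blade by blade — e1234: -5806080/1054729 + 5806080/1054729 = 0; e1245: 11197440/1054729 - 11197440/1054729 = 0; e1246: -9953280/1054729 + 9953280/1054729 = 0; e2345: -7838208/1054729 + 7838208/1054729 = 0; e2346: 6967296/1054729 - 6967296/1054729 = 0; e2456: -13436928/1054729 + 13436928/1054729 = 0 — confirming B is simple. So B^2 = -16.
B^2 = -16 — since the square is negative, the closed form is circular: l = 4, alpha*l = -pi/4, so exp(alpha B) = cos(-pi/4) + (sin(-pi/4)/4)*B = sqrt(2)/2 + (-sqrt(2)/8)*B.
Answer: sqrt(2)/2 - 240*sqrt(2)/1027*e12 + 270*sqrt(2)/1027*e14 + 168*sqrt(2)/1027*e23 - 139*sqrt(2)/1027*e24 + 324*sqrt(2)/1027*e25 - 288*sqrt(2)/1027*e26 + 189*sqrt(2)/1027*e34 - 729*sqrt(2)/2054*e45 + 324*sqrt(2)/1027*e46


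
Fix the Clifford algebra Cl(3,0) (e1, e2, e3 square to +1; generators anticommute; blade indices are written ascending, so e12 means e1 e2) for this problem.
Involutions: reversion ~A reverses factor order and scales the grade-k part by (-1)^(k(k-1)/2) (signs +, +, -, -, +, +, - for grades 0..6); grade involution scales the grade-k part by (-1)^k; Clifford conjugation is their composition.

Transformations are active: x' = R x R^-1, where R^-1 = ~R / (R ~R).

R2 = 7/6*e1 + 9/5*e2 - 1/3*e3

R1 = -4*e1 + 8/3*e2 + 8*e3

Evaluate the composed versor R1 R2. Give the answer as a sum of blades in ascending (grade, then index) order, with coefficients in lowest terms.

Distribute over the terms of R1 (each basis-blade product reordered to ascending indices, repeated generators contracted through their squares):
(-4*e1) R2 = -14/3 - 36/5*e12 + 4/3*e13
(8/3*e2) R2 = 24/5 - 28/9*e12 - 8/9*e23
(8*e3) R2 = -8/3 - 28/3*e13 - 72/5*e23
Summing the partial products and collecting blades:
Answer: -38/15 - 464/45*e12 - 8*e13 - 688/45*e23
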